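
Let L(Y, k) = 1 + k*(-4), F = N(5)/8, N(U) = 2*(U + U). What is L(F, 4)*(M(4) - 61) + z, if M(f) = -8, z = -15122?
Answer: -14087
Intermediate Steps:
N(U) = 4*U (N(U) = 2*(2*U) = 4*U)
F = 5/2 (F = (4*5)/8 = 20*(⅛) = 5/2 ≈ 2.5000)
L(Y, k) = 1 - 4*k
L(F, 4)*(M(4) - 61) + z = (1 - 4*4)*(-8 - 61) - 15122 = (1 - 16)*(-69) - 15122 = -15*(-69) - 15122 = 1035 - 15122 = -14087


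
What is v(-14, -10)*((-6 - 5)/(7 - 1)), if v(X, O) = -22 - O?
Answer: 22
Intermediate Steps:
v(-14, -10)*((-6 - 5)/(7 - 1)) = (-22 - 1*(-10))*((-6 - 5)/(7 - 1)) = (-22 + 10)*(-11/6) = -(-132)/6 = -12*(-11/6) = 22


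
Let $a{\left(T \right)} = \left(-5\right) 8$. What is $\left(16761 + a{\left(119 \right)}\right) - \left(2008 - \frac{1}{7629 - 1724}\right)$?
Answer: $\frac{86880266}{5905} \approx 14713.0$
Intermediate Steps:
$a{\left(T \right)} = -40$
$\left(16761 + a{\left(119 \right)}\right) - \left(2008 - \frac{1}{7629 - 1724}\right) = \left(16761 - 40\right) - \left(2008 - \frac{1}{7629 - 1724}\right) = 16721 - \left(2008 - \frac{1}{5905}\right) = 16721 + \left(-2008 + \frac{1}{5905}\right) = 16721 - \frac{11857239}{5905} = \frac{86880266}{5905}$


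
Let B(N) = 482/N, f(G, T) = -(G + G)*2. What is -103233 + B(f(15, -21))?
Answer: -3097231/30 ≈ -1.0324e+5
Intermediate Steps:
f(G, T) = -4*G (f(G, T) = -2*G*2 = -4*G)
-103233 + B(f(15, -21)) = -103233 + 482/((-4*15)) = -103233 + 482/(-60) = -103233 + 482*(-1/60) = -103233 - 241/30 = -3097231/30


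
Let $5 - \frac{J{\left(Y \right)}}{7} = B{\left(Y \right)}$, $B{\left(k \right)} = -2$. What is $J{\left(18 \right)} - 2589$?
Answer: $-2540$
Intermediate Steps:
$J{\left(Y \right)} = 49$ ($J{\left(Y \right)} = 35 - -14 = 35 + 14 = 49$)
$J{\left(18 \right)} - 2589 = 49 - 2589 = -2540$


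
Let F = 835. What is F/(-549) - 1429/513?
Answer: -134764/31293 ≈ -4.3065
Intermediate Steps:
F/(-549) - 1429/513 = 835/(-549) - 1429/513 = 835*(-1/549) - 1429*1/513 = -835/549 - 1429/513 = -134764/31293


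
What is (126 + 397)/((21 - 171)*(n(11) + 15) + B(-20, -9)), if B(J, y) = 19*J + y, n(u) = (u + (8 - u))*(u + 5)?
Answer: -523/21839 ≈ -0.023948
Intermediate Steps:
n(u) = 40 + 8*u (n(u) = 8*(5 + u) = 40 + 8*u)
B(J, y) = y + 19*J
(126 + 397)/((21 - 171)*(n(11) + 15) + B(-20, -9)) = (126 + 397)/((21 - 171)*((40 + 8*11) + 15) + (-9 + 19*(-20))) = 523/(-150*((40 + 88) + 15) + (-9 - 380)) = 523/(-150*(128 + 15) - 389) = 523/(-150*143 - 389) = 523/(-21450 - 389) = 523/(-21839) = 523*(-1/21839) = -523/21839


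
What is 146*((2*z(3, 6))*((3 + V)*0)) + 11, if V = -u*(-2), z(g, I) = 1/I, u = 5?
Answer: 11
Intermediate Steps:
V = 10 (V = -5*(-2) = -1*(-10) = 10)
146*((2*z(3, 6))*((3 + V)*0)) + 11 = 146*((2/6)*((3 + 10)*0)) + 11 = 146*((2*(⅙))*(13*0)) + 11 = 146*((⅓)*0) + 11 = 146*0 + 11 = 0 + 11 = 11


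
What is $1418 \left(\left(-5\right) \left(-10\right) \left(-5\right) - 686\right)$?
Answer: $-1327248$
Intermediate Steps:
$1418 \left(\left(-5\right) \left(-10\right) \left(-5\right) - 686\right) = 1418 \left(50 \left(-5\right) - 686\right) = 1418 \left(-250 - 686\right) = 1418 \left(-936\right) = -1327248$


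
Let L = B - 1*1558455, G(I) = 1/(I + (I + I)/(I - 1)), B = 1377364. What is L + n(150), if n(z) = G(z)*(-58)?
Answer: -2050859896/11325 ≈ -1.8109e+5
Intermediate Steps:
G(I) = 1/(I + 2*I/(-1 + I)) (G(I) = 1/(I + (2*I)/(-1 + I)) = 1/(I + 2*I/(-1 + I)))
L = -181091 (L = 1377364 - 1*1558455 = 1377364 - 1558455 = -181091)
n(z) = -58*(-1 + z)/(z*(1 + z)) (n(z) = ((-1 + z)/(z*(1 + z)))*(-58) = -58*(-1 + z)/(z*(1 + z)))
L + n(150) = -181091 + 58*(1 - 1*150)/(150*(1 + 150)) = -181091 + 58*(1/150)*(1 - 150)/151 = -181091 + 58*(1/150)*(1/151)*(-149) = -181091 - 4321/11325 = -2050859896/11325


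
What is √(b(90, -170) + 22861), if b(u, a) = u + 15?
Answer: √22966 ≈ 151.55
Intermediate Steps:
b(u, a) = 15 + u
√(b(90, -170) + 22861) = √((15 + 90) + 22861) = √(105 + 22861) = √22966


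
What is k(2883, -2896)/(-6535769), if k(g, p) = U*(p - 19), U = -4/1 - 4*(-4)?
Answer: 34980/6535769 ≈ 0.0053521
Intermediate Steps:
U = 12 (U = -4*1 + 16 = -4 + 16 = 12)
k(g, p) = -228 + 12*p (k(g, p) = 12*(p - 19) = 12*(-19 + p) = -228 + 12*p)
k(2883, -2896)/(-6535769) = (-228 + 12*(-2896))/(-6535769) = (-228 - 34752)*(-1/6535769) = -34980*(-1/6535769) = 34980/6535769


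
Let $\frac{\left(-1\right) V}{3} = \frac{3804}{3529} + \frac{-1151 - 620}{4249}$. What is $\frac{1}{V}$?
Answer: $- \frac{2142103}{4248573} \approx -0.50419$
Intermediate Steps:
$V = - \frac{4248573}{2142103}$ ($V = - 3 \left(\frac{3804}{3529} + \frac{-1151 - 620}{4249}\right) = - 3 \left(3804 \cdot \frac{1}{3529} - \frac{253}{607}\right) = - 3 \left(\frac{3804}{3529} - \frac{253}{607}\right) = \left(-3\right) \frac{1416191}{2142103} = - \frac{4248573}{2142103} \approx -1.9834$)
$\frac{1}{V} = \frac{1}{- \frac{4248573}{2142103}} = - \frac{2142103}{4248573}$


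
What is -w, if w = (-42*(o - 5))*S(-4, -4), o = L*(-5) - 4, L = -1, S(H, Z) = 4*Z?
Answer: 2688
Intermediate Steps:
o = 1 (o = -1*(-5) - 4 = 5 - 4 = 1)
w = -2688 (w = (-42*(1 - 5))*(4*(-4)) = -42*(-4)*(-16) = 168*(-16) = -2688)
-w = -1*(-2688) = 2688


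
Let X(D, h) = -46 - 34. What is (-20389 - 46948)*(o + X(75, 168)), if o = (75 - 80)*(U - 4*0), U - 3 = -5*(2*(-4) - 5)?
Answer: 28281540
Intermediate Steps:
U = 68 (U = 3 - 5*(2*(-4) - 5) = 3 - 5*(-8 - 5) = 3 - 5*(-13) = 3 + 65 = 68)
X(D, h) = -80
o = -340 (o = (75 - 80)*(68 - 4*0) = -5*(68 + 0) = -5*68 = -340)
(-20389 - 46948)*(o + X(75, 168)) = (-20389 - 46948)*(-340 - 80) = -67337*(-420) = 28281540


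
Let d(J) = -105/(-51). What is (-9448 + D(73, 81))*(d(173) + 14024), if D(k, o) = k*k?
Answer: -982146717/17 ≈ -5.7773e+7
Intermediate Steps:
D(k, o) = k²
d(J) = 35/17 (d(J) = -105*(-1/51) = 35/17)
(-9448 + D(73, 81))*(d(173) + 14024) = (-9448 + 73²)*(35/17 + 14024) = (-9448 + 5329)*(238443/17) = -4119*238443/17 = -982146717/17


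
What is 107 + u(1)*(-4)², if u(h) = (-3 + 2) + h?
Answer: 107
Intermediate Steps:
u(h) = -1 + h
107 + u(1)*(-4)² = 107 + (-1 + 1)*(-4)² = 107 + 0*16 = 107 + 0 = 107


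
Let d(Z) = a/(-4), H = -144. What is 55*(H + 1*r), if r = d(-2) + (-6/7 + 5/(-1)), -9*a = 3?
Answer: -691955/84 ≈ -8237.6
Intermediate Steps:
a = -1/3 (a = -1/9*3 = -1/3 ≈ -0.33333)
d(Z) = 1/12 (d(Z) = -1/3/(-4) = -1/3*(-1/4) = 1/12)
r = -485/84 (r = 1/12 + (-6/7 + 5/(-1)) = 1/12 + (-6*1/7 + 5*(-1)) = 1/12 + (-6/7 - 5) = 1/12 - 41/7 = -485/84 ≈ -5.7738)
55*(H + 1*r) = 55*(-144 + 1*(-485/84)) = 55*(-144 - 485/84) = 55*(-12581/84) = -691955/84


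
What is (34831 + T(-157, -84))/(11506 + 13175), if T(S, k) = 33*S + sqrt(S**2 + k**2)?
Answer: 29650/24681 + sqrt(31705)/24681 ≈ 1.2085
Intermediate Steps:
T(S, k) = sqrt(S**2 + k**2) + 33*S
(34831 + T(-157, -84))/(11506 + 13175) = (34831 + (sqrt((-157)**2 + (-84)**2) + 33*(-157)))/(11506 + 13175) = (34831 + (sqrt(24649 + 7056) - 5181))/24681 = (34831 + (sqrt(31705) - 5181))*(1/24681) = (34831 + (-5181 + sqrt(31705)))*(1/24681) = (29650 + sqrt(31705))*(1/24681) = 29650/24681 + sqrt(31705)/24681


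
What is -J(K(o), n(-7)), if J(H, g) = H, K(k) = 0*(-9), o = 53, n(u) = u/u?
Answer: 0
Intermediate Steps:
n(u) = 1
K(k) = 0
-J(K(o), n(-7)) = -1*0 = 0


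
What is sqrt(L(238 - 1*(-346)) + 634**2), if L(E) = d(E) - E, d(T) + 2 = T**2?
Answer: sqrt(742426) ≈ 861.64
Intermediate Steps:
d(T) = -2 + T**2
L(E) = -2 + E**2 - E (L(E) = (-2 + E**2) - E = -2 + E**2 - E)
sqrt(L(238 - 1*(-346)) + 634**2) = sqrt((-2 + (238 - 1*(-346))**2 - (238 - 1*(-346))) + 634**2) = sqrt((-2 + (238 + 346)**2 - (238 + 346)) + 401956) = sqrt((-2 + 584**2 - 1*584) + 401956) = sqrt((-2 + 341056 - 584) + 401956) = sqrt(340470 + 401956) = sqrt(742426)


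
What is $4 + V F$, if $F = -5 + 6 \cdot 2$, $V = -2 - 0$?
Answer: $-10$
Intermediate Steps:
$V = -2$ ($V = -2 + 0 = -2$)
$F = 7$ ($F = -5 + 12 = 7$)
$4 + V F = 4 - 14 = -10$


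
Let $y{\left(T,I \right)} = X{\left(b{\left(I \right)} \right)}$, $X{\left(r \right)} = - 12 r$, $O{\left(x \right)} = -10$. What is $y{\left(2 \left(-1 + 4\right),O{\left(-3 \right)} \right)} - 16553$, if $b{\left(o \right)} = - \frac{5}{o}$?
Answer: $-16559$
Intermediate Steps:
$y{\left(T,I \right)} = \frac{60}{I}$ ($y{\left(T,I \right)} = - 12 \left(- \frac{5}{I}\right) = \frac{60}{I}$)
$y{\left(2 \left(-1 + 4\right),O{\left(-3 \right)} \right)} - 16553 = \frac{60}{-10} - 16553 = 60 \left(- \frac{1}{10}\right) - 16553 = -6 - 16553 = -16559$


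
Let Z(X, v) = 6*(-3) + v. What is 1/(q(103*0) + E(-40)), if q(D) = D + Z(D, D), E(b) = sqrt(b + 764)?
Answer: 9/200 + sqrt(181)/200 ≈ 0.11227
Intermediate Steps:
Z(X, v) = -18 + v
E(b) = sqrt(764 + b)
q(D) = -18 + 2*D (q(D) = D + (-18 + D) = -18 + 2*D)
1/(q(103*0) + E(-40)) = 1/((-18 + 2*(103*0)) + sqrt(764 - 40)) = 1/((-18 + 2*0) + sqrt(724)) = 1/((-18 + 0) + 2*sqrt(181)) = 1/(-18 + 2*sqrt(181))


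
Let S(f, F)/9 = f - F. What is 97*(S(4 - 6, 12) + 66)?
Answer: -5820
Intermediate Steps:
S(f, F) = -9*F + 9*f (S(f, F) = 9*(f - F) = -9*F + 9*f)
97*(S(4 - 6, 12) + 66) = 97*((-9*12 + 9*(4 - 6)) + 66) = 97*((-108 + 9*(-2)) + 66) = 97*((-108 - 18) + 66) = 97*(-126 + 66) = 97*(-60) = -5820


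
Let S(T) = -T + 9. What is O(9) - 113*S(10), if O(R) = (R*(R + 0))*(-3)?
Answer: -130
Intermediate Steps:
O(R) = -3*R**2 (O(R) = (R*R)*(-3) = R**2*(-3) = -3*R**2)
S(T) = 9 - T
O(9) - 113*S(10) = -3*9**2 - 113*(9 - 1*10) = -3*81 - 113*(9 - 10) = -243 - 113*(-1) = -243 + 113 = -130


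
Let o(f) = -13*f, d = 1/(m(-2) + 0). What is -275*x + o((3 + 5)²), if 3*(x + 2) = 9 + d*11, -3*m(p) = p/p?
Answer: 1918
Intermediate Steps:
m(p) = -⅓ (m(p) = -p/(3*p) = -⅓*1 = -⅓)
d = -3 (d = 1/(-⅓ + 0) = 1/(-⅓) = -3)
x = -10 (x = -2 + (9 - 3*11)/3 = -2 + (9 - 33)/3 = -2 + (⅓)*(-24) = -2 - 8 = -10)
-275*x + o((3 + 5)²) = -275*(-10) - 13*(3 + 5)² = 2750 - 13*8² = 2750 - 13*64 = 2750 - 832 = 1918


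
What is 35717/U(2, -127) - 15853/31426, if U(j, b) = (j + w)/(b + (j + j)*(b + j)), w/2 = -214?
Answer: 58647054813/1115623 ≈ 52569.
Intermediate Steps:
w = -428 (w = 2*(-214) = -428)
U(j, b) = (-428 + j)/(b + 2*j*(b + j)) (U(j, b) = (j - 428)/(b + (j + j)*(b + j)) = (-428 + j)/(b + (2*j)*(b + j)) = (-428 + j)/(b + 2*j*(b + j)))
35717/U(2, -127) - 15853/31426 = 35717/(((-428 + 2)/(-127 + 2*2**2 + 2*(-127)*2))) - 15853/31426 = 35717/((-426/(-127 + 2*4 - 508))) - 15853*1/31426 = 35717/((-426/(-127 + 8 - 508))) - 15853/31426 = 35717/((-426/(-627))) - 15853/31426 = 35717/((-1/627*(-426))) - 15853/31426 = 35717/(142/209) - 15853/31426 = 35717*(209/142) - 15853/31426 = 7464853/142 - 15853/31426 = 58647054813/1115623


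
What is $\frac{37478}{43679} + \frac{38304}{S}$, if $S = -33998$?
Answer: $- \frac{199451686}{742499321} \approx -0.26862$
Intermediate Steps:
$\frac{37478}{43679} + \frac{38304}{S} = \frac{37478}{43679} + \frac{38304}{-33998} = 37478 \cdot \frac{1}{43679} + 38304 \left(- \frac{1}{33998}\right) = \frac{37478}{43679} - \frac{19152}{16999} = - \frac{199451686}{742499321}$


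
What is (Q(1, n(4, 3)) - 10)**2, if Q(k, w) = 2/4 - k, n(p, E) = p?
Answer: 441/4 ≈ 110.25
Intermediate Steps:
Q(k, w) = 1/2 - k (Q(k, w) = 2*(1/4) - k = 1/2 - k)
(Q(1, n(4, 3)) - 10)**2 = ((1/2 - 1*1) - 10)**2 = ((1/2 - 1) - 10)**2 = (-1/2 - 10)**2 = (-21/2)**2 = 441/4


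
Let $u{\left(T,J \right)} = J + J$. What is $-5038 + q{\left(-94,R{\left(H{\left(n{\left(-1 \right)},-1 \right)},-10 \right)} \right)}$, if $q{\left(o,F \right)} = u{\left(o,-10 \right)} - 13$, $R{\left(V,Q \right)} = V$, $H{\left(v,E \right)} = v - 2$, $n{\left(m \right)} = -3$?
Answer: $-5071$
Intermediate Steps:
$H{\left(v,E \right)} = -2 + v$ ($H{\left(v,E \right)} = v - 2 = -2 + v$)
$u{\left(T,J \right)} = 2 J$
$q{\left(o,F \right)} = -33$ ($q{\left(o,F \right)} = 2 \left(-10\right) - 13 = -20 - 13 = -33$)
$-5038 + q{\left(-94,R{\left(H{\left(n{\left(-1 \right)},-1 \right)},-10 \right)} \right)} = -5038 - 33 = -5071$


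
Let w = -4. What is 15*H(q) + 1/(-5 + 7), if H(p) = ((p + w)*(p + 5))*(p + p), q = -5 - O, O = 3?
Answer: -17279/2 ≈ -8639.5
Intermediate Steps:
q = -8 (q = -5 - 1*3 = -5 - 3 = -8)
H(p) = 2*p*(-4 + p)*(5 + p) (H(p) = ((p - 4)*(p + 5))*(p + p) = ((-4 + p)*(5 + p))*(2*p) = 2*p*(-4 + p)*(5 + p))
15*H(q) + 1/(-5 + 7) = 15*(2*(-8)*(-20 - 8 + (-8)**2)) + 1/(-5 + 7) = 15*(2*(-8)*(-20 - 8 + 64)) + 1/2 = 15*(2*(-8)*36) + 1/2 = 15*(-576) + 1/2 = -8640 + 1/2 = -17279/2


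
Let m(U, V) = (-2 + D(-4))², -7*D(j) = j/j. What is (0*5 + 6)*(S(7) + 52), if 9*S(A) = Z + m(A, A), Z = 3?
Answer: 15536/49 ≈ 317.06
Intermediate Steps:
D(j) = -⅐ (D(j) = -j/(7*j) = -⅐*1 = -⅐)
m(U, V) = 225/49 (m(U, V) = (-2 - ⅐)² = (-15/7)² = 225/49)
S(A) = 124/147 (S(A) = (3 + 225/49)/9 = (⅑)*(372/49) = 124/147)
(0*5 + 6)*(S(7) + 52) = (0*5 + 6)*(124/147 + 52) = (0 + 6)*(7768/147) = 6*(7768/147) = 15536/49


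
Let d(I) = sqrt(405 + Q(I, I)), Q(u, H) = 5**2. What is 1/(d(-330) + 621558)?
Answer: 310779/193167173467 - sqrt(430)/386334346934 ≈ 1.6088e-6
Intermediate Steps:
Q(u, H) = 25
d(I) = sqrt(430) (d(I) = sqrt(405 + 25) = sqrt(430))
1/(d(-330) + 621558) = 1/(sqrt(430) + 621558) = 1/(621558 + sqrt(430))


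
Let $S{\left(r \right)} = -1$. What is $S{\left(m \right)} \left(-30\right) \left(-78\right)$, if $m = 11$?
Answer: $-2340$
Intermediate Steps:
$S{\left(m \right)} \left(-30\right) \left(-78\right) = \left(-1\right) \left(-30\right) \left(-78\right) = 30 \left(-78\right) = -2340$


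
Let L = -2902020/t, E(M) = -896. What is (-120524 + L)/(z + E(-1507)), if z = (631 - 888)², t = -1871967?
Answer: -75204682896/40654755317 ≈ -1.8498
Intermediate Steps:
z = 66049 (z = (-257)² = 66049)
L = 967340/623989 (L = -2902020/(-1871967) = -2902020*(-1/1871967) = 967340/623989 ≈ 1.5503)
(-120524 + L)/(z + E(-1507)) = (-120524 + 967340/623989)/(66049 - 896) = -75204682896/623989/65153 = -75204682896/623989*1/65153 = -75204682896/40654755317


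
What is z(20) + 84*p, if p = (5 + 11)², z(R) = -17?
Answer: 21487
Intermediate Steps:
p = 256 (p = 16² = 256)
z(20) + 84*p = -17 + 84*256 = -17 + 21504 = 21487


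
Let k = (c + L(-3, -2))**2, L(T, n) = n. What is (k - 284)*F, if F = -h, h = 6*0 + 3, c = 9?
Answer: 705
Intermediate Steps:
h = 3 (h = 0 + 3 = 3)
k = 49 (k = (9 - 2)**2 = 7**2 = 49)
F = -3 (F = -1*3 = -3)
(k - 284)*F = (49 - 284)*(-3) = -235*(-3) = 705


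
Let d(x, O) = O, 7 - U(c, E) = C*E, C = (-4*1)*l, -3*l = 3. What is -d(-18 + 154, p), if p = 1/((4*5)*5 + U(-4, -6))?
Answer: -1/131 ≈ -0.0076336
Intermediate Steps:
l = -1 (l = -1/3*3 = -1)
C = 4 (C = -4*1*(-1) = -4*(-1) = 4)
U(c, E) = 7 - 4*E
p = 1/131 (p = 1/((4*5)*5 + (7 - 4*(-6))) = 1/(20*5 + (7 + 24)) = 1/(100 + 31) = 1/131 ≈ 0.0076336)
-d(-18 + 154, p) = -1*1/131 = -1/131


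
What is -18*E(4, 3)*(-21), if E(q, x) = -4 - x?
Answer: -2646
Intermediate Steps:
-18*E(4, 3)*(-21) = -18*(-4 - 1*3)*(-21) = -18*(-4 - 3)*(-21) = -18*(-7)*(-21) = 126*(-21) = -2646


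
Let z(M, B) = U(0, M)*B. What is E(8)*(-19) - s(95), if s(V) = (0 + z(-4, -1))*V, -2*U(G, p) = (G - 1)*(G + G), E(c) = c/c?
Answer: -19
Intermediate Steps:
E(c) = 1
U(G, p) = -G*(-1 + G) (U(G, p) = -(G - 1)*(G + G)/2 = -(-1 + G)*2*G/2 = -G*(-1 + G))
z(M, B) = 0 (z(M, B) = (0*(1 - 1*0))*B = (0*(1 + 0))*B = (0*1)*B = 0*B = 0)
s(V) = 0 (s(V) = (0 + 0)*V = 0*V = 0)
E(8)*(-19) - s(95) = 1*(-19) - 1*0 = -19 + 0 = -19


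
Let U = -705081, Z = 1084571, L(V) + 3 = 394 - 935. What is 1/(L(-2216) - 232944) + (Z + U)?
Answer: 88606361119/233488 ≈ 3.7949e+5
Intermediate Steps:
L(V) = -544 (L(V) = -3 + (394 - 935) = -3 - 541 = -544)
1/(L(-2216) - 232944) + (Z + U) = 1/(-544 - 232944) + (1084571 - 705081) = 1/(-233488) + 379490 = -1/233488 + 379490 = 88606361119/233488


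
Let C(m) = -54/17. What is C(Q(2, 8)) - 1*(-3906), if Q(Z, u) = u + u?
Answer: 66348/17 ≈ 3902.8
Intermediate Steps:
Q(Z, u) = 2*u
C(m) = -54/17 (C(m) = -54*1/17 = -54/17)
C(Q(2, 8)) - 1*(-3906) = -54/17 - 1*(-3906) = -54/17 + 3906 = 66348/17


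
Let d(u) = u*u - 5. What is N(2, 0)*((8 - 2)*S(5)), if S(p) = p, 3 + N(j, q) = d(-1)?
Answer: -210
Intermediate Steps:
d(u) = -5 + u² (d(u) = u² - 5 = -5 + u²)
N(j, q) = -7 (N(j, q) = -3 + (-5 + (-1)²) = -3 + (-5 + 1) = -3 - 4 = -7)
N(2, 0)*((8 - 2)*S(5)) = -7*(8 - 2)*5 = -42*5 = -7*30 = -210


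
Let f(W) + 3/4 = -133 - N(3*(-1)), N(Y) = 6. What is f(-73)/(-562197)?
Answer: 559/2248788 ≈ 0.00024858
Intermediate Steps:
f(W) = -559/4 (f(W) = -¾ + (-133 - 1*6) = -¾ + (-133 - 6) = -¾ - 139 = -559/4)
f(-73)/(-562197) = -559/4/(-562197) = -559/4*(-1/562197) = 559/2248788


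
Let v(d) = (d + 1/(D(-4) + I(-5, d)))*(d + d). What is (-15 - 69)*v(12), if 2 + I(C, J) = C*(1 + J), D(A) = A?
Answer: -1715616/71 ≈ -24164.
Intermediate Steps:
I(C, J) = -2 + C*(1 + J)
v(d) = 2*d*(d + 1/(-11 - 5*d)) (v(d) = (d + 1/(-4 + (-2 - 5 - 5*d)))*(d + d) = (d + 1/(-4 + (-7 - 5*d)))*(2*d) = (d + 1/(-11 - 5*d))*(2*d) = 2*d*(d + 1/(-11 - 5*d)))
(-15 - 69)*v(12) = (-15 - 69)*(2*12*(-1 + 5*12² + 11*12)/(11 + 5*12)) = -168*12*(-1 + 5*144 + 132)/(11 + 60) = -168*12*(-1 + 720 + 132)/71 = -168*12*851/71 = -84*20424/71 = -1715616/71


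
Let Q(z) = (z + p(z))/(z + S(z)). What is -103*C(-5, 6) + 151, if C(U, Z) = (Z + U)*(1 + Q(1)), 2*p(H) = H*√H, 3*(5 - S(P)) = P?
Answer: 705/34 ≈ 20.735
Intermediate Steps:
S(P) = 5 - P/3
p(H) = H^(3/2)/2 (p(H) = (H*√H)/2 = H^(3/2)/2)
Q(z) = (z + z^(3/2)/2)/(5 + 2*z/3) (Q(z) = (z + z^(3/2)/2)/(z + (5 - z/3)) = (z + z^(3/2)/2)/(5 + 2*z/3))
C(U, Z) = 43*U/34 + 43*Z/34 (C(U, Z) = (Z + U)*(1 + 3*(1^(3/2) + 2*1)/(2*(15 + 2*1))) = (U + Z)*(1 + 3*(1 + 2)/(2*(15 + 2))) = (U + Z)*(1 + (3/2)*3/17) = (U + Z)*(1 + (3/2)*(1/17)*3) = (U + Z)*(1 + 9/34) = (U + Z)*(43/34) = 43*U/34 + 43*Z/34)
-103*C(-5, 6) + 151 = -103*((43/34)*(-5) + (43/34)*6) + 151 = -103*(-215/34 + 129/17) + 151 = -103*43/34 + 151 = -4429/34 + 151 = 705/34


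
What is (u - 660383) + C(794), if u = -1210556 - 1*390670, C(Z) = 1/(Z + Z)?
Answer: -3591435091/1588 ≈ -2.2616e+6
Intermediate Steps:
C(Z) = 1/(2*Z)
u = -1601226 (u = -1210556 - 390670 = -1601226)
(u - 660383) + C(794) = (-1601226 - 660383) + (½)/794 = -2261609 + (½)*(1/794) = -2261609 + 1/1588 = -3591435091/1588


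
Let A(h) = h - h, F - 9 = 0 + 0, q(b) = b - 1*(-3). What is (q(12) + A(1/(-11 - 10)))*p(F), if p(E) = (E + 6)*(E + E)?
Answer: 4050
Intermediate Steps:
q(b) = 3 + b (q(b) = b + 3 = 3 + b)
F = 9 (F = 9 + (0 + 0) = 9 + 0 = 9)
p(E) = 2*E*(6 + E) (p(E) = (6 + E)*(2*E) = 2*E*(6 + E))
A(h) = 0
(q(12) + A(1/(-11 - 10)))*p(F) = ((3 + 12) + 0)*(2*9*(6 + 9)) = (15 + 0)*(2*9*15) = 15*270 = 4050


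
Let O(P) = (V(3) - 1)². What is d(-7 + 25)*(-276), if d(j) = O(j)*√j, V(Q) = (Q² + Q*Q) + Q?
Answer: -331200*√2 ≈ -4.6839e+5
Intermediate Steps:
V(Q) = Q + 2*Q² (V(Q) = (Q² + Q²) + Q = 2*Q² + Q = Q + 2*Q²)
O(P) = 400 (O(P) = (3*(1 + 2*3) - 1)² = (3*(1 + 6) - 1)² = (3*7 - 1)² = (21 - 1)² = 20² = 400)
d(j) = 400*√j
d(-7 + 25)*(-276) = (400*√(-7 + 25))*(-276) = (400*√18)*(-276) = (400*(3*√2))*(-276) = (1200*√2)*(-276) = -331200*√2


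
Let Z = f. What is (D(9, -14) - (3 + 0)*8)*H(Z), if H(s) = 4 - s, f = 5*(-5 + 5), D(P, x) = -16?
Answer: -160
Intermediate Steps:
f = 0 (f = 5*0 = 0)
Z = 0
(D(9, -14) - (3 + 0)*8)*H(Z) = (-16 - (3 + 0)*8)*(4 - 1*0) = (-16 - 3*8)*(4 + 0) = (-16 - 1*24)*4 = (-16 - 24)*4 = -40*4 = -160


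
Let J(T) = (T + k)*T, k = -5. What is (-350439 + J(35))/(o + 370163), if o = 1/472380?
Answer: -165044375820/174857597941 ≈ -0.94388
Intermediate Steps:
J(T) = T*(-5 + T) (J(T) = (T - 5)*T = (-5 + T)*T = T*(-5 + T))
o = 1/472380 ≈ 2.1169e-6
(-350439 + J(35))/(o + 370163) = (-350439 + 35*(-5 + 35))/(1/472380 + 370163) = (-350439 + 35*30)/(174857597941/472380) = (-350439 + 1050)*(472380/174857597941) = -349389*472380/174857597941 = -165044375820/174857597941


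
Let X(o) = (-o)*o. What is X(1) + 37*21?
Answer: 776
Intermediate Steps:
X(o) = -o**2
X(1) + 37*21 = -1*1**2 + 37*21 = -1*1 + 777 = -1 + 777 = 776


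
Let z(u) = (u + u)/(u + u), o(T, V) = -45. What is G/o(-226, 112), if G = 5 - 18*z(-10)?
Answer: 13/45 ≈ 0.28889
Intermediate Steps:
z(u) = 1 (z(u) = (2*u)/((2*u)) = (2*u)*(1/(2*u)) = 1)
G = -13 (G = 5 - 18*1 = 5 - 18 = -13)
G/o(-226, 112) = -13/(-45) = -13*(-1/45) = 13/45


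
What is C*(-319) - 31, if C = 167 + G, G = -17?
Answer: -47881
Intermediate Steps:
C = 150 (C = 167 - 17 = 150)
C*(-319) - 31 = 150*(-319) - 31 = -47850 - 31 = -47881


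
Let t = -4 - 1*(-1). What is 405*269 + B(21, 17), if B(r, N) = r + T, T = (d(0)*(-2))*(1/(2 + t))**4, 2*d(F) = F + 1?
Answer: 108965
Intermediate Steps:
t = -3 (t = -4 + 1 = -3)
d(F) = 1/2 + F/2 (d(F) = (F + 1)/2 = (1 + F)/2 = 1/2 + F/2)
T = -1 (T = ((1/2 + (1/2)*0)*(-2))*(1/(2 - 3))**4 = ((1/2 + 0)*(-2))*(1/(-1))**4 = ((1/2)*(-2))*(-1)**4 = -1*1 = -1)
B(r, N) = -1 + r (B(r, N) = r - 1 = -1 + r)
405*269 + B(21, 17) = 405*269 + (-1 + 21) = 108945 + 20 = 108965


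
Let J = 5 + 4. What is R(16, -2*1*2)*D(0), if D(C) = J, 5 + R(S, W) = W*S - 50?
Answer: -1071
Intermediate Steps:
J = 9
R(S, W) = -55 + S*W (R(S, W) = -5 + (W*S - 50) = -5 + (S*W - 50) = -5 + (-50 + S*W) = -55 + S*W)
D(C) = 9
R(16, -2*1*2)*D(0) = (-55 + 16*(-2*1*2))*9 = (-55 + 16*(-2*2))*9 = (-55 + 16*(-4))*9 = (-55 - 64)*9 = -119*9 = -1071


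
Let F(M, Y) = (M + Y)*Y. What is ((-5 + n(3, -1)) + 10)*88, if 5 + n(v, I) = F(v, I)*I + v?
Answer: 440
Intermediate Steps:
F(M, Y) = Y*(M + Y)
n(v, I) = -5 + v + I²*(I + v) (n(v, I) = -5 + ((I*(v + I))*I + v) = -5 + ((I*(I + v))*I + v) = -5 + (I²*(I + v) + v) = -5 + (v + I²*(I + v)) = -5 + v + I²*(I + v))
((-5 + n(3, -1)) + 10)*88 = ((-5 + (-5 + 3 + (-1)²*(-1 + 3))) + 10)*88 = ((-5 + (-5 + 3 + 1*2)) + 10)*88 = ((-5 + (-5 + 3 + 2)) + 10)*88 = ((-5 + 0) + 10)*88 = (-5 + 10)*88 = 5*88 = 440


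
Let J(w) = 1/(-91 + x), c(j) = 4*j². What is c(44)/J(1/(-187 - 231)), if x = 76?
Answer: -116160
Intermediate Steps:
J(w) = -1/15 (J(w) = 1/(-91 + 76) = 1/(-15) = -1/15)
c(44)/J(1/(-187 - 231)) = (4*44²)/(-1/15) = (4*1936)*(-15) = 7744*(-15) = -116160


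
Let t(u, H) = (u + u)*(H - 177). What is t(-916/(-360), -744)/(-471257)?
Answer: 70303/7068855 ≈ 0.0099455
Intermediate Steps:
t(u, H) = 2*u*(-177 + H) (t(u, H) = (2*u)*(-177 + H) = 2*u*(-177 + H))
t(-916/(-360), -744)/(-471257) = (2*(-916/(-360))*(-177 - 744))/(-471257) = (2*(-916*(-1/360))*(-921))*(-1/471257) = (2*(229/90)*(-921))*(-1/471257) = -70303/15*(-1/471257) = 70303/7068855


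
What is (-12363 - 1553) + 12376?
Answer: -1540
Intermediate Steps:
(-12363 - 1553) + 12376 = -13916 + 12376 = -1540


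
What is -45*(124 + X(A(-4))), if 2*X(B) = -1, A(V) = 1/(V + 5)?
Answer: -11115/2 ≈ -5557.5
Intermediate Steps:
A(V) = 1/(5 + V)
X(B) = -½ (X(B) = (½)*(-1) = -½)
-45*(124 + X(A(-4))) = -45*(124 - ½) = -45*247/2 = -11115/2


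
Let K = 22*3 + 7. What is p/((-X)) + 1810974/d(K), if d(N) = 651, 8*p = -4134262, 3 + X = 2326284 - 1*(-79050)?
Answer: 5808437770619/2087827308 ≈ 2782.0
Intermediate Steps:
K = 73 (K = 66 + 7 = 73)
X = 2405331 (X = -3 + (2326284 - 1*(-79050)) = -3 + (2326284 + 79050) = -3 + 2405334 = 2405331)
p = -2067131/4 (p = (⅛)*(-4134262) = -2067131/4 ≈ -5.1678e+5)
p/((-X)) + 1810974/d(K) = -2067131/(4*((-1*2405331))) + 1810974/651 = -2067131/4/(-2405331) + 1810974*(1/651) = -2067131/4*(-1/2405331) + 603658/217 = 2067131/9621324 + 603658/217 = 5808437770619/2087827308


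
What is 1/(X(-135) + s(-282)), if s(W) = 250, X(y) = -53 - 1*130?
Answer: 1/67 ≈ 0.014925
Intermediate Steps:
X(y) = -183 (X(y) = -53 - 130 = -183)
1/(X(-135) + s(-282)) = 1/(-183 + 250) = 1/67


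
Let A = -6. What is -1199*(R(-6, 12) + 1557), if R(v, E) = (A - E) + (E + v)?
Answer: -1852455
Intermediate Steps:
R(v, E) = -6 + v (R(v, E) = (-6 - E) + (E + v) = -6 + v)
-1199*(R(-6, 12) + 1557) = -1199*((-6 - 6) + 1557) = -1199*(-12 + 1557) = -1199*1545 = -1852455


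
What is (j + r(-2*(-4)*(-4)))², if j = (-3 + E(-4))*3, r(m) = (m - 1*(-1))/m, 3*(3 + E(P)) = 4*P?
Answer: 1117249/1024 ≈ 1091.1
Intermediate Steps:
E(P) = -3 + 4*P/3 (E(P) = -3 + (4*P)/3 = -3 + 4*P/3)
r(m) = (1 + m)/m (r(m) = (m + 1)/m = (1 + m)/m)
j = -34 (j = (-3 + (-3 + (4/3)*(-4)))*3 = (-3 + (-3 - 16/3))*3 = (-3 - 25/3)*3 = -34/3*3 = -34)
(j + r(-2*(-4)*(-4)))² = (-34 + (1 - 2*(-4)*(-4))/((-2*(-4)*(-4))))² = (-34 + (1 + 8*(-4))/((8*(-4))))² = (-34 + (1 - 32)/(-32))² = (-34 - 1/32*(-31))² = (-34 + 31/32)² = (-1057/32)² = 1117249/1024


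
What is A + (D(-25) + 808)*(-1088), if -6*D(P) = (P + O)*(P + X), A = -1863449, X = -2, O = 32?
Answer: -2776825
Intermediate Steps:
D(P) = -(-2 + P)*(32 + P)/6 (D(P) = -(P + 32)*(P - 2)/6 = -(32 + P)*(-2 + P)/6 = -(-2 + P)*(32 + P)/6)
A + (D(-25) + 808)*(-1088) = -1863449 + ((32/3 - 5*(-25) - ⅙*(-25)²) + 808)*(-1088) = -1863449 + ((32/3 + 125 - ⅙*625) + 808)*(-1088) = -1863449 + ((32/3 + 125 - 625/6) + 808)*(-1088) = -1863449 + (63/2 + 808)*(-1088) = -1863449 + (1679/2)*(-1088) = -1863449 - 913376 = -2776825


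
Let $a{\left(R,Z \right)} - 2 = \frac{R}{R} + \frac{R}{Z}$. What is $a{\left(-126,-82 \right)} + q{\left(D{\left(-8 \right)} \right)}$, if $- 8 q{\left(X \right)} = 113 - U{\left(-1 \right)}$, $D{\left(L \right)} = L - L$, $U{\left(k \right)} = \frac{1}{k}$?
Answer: $- \frac{1593}{164} \approx -9.7134$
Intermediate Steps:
$D{\left(L \right)} = 0$
$a{\left(R,Z \right)} = 3 + \frac{R}{Z}$ ($a{\left(R,Z \right)} = 2 + \left(\frac{R}{R} + \frac{R}{Z}\right) = 2 + \left(1 + \frac{R}{Z}\right) = 3 + \frac{R}{Z}$)
$q{\left(X \right)} = - \frac{57}{4}$ ($q{\left(X \right)} = - \frac{113 - \frac{1}{-1}}{8} = - \frac{113 - -1}{8} = - \frac{113 + 1}{8} = \left(- \frac{1}{8}\right) 114 = - \frac{57}{4}$)
$a{\left(-126,-82 \right)} + q{\left(D{\left(-8 \right)} \right)} = \left(3 - \frac{126}{-82}\right) - \frac{57}{4} = \left(3 - - \frac{63}{41}\right) - \frac{57}{4} = \left(3 + \frac{63}{41}\right) - \frac{57}{4} = \frac{186}{41} - \frac{57}{4} = - \frac{1593}{164}$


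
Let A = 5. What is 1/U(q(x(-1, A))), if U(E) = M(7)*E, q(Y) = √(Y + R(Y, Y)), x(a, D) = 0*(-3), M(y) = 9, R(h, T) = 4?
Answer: 1/18 ≈ 0.055556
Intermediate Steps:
x(a, D) = 0
q(Y) = √(4 + Y) (q(Y) = √(Y + 4) = √(4 + Y))
U(E) = 9*E
1/U(q(x(-1, A))) = 1/(9*√(4 + 0)) = 1/(9*√4) = 1/(9*2) = 1/18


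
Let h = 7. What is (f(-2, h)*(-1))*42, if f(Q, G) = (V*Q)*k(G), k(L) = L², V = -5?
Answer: -20580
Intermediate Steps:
f(Q, G) = -5*Q*G² (f(Q, G) = (-5*Q)*G² = -5*Q*G²)
(f(-2, h)*(-1))*42 = (-5*(-2)*7²*(-1))*42 = (-5*(-2)*49*(-1))*42 = (490*(-1))*42 = -490*42 = -20580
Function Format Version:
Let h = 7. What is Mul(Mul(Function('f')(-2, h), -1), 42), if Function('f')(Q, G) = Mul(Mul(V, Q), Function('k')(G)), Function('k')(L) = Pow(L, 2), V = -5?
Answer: -20580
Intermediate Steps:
Function('f')(Q, G) = Mul(-5, Q, Pow(G, 2)) (Function('f')(Q, G) = Mul(Mul(-5, Q), Pow(G, 2)) = Mul(-5, Q, Pow(G, 2)))
Mul(Mul(Function('f')(-2, h), -1), 42) = Mul(Mul(Mul(-5, -2, Pow(7, 2)), -1), 42) = Mul(Mul(Mul(-5, -2, 49), -1), 42) = Mul(Mul(490, -1), 42) = Mul(-490, 42) = -20580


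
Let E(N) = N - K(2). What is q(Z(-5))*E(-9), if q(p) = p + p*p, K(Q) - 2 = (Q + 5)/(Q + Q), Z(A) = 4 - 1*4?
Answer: 0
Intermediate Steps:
Z(A) = 0 (Z(A) = 4 - 4 = 0)
K(Q) = 2 + (5 + Q)/(2*Q) (K(Q) = 2 + (Q + 5)/(Q + Q) = 2 + (5 + Q)/((2*Q)) = 2 + (5 + Q)*(1/(2*Q)) = 2 + (5 + Q)/(2*Q))
q(p) = p + p²
E(N) = -15/4 + N (E(N) = N - 5*(1 + 2)/(2*2) = N - 5*3/(2*2) = N - 1*15/4 = N - 15/4 = -15/4 + N)
q(Z(-5))*E(-9) = (0*(1 + 0))*(-15/4 - 9) = (0*1)*(-51/4) = 0*(-51/4) = 0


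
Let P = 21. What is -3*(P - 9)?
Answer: -36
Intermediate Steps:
-3*(P - 9) = -3*(21 - 9) = -3*12 = -36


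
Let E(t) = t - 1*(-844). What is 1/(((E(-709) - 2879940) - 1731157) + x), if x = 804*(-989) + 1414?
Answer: -1/5404704 ≈ -1.8502e-7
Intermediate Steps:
E(t) = 844 + t (E(t) = t + 844 = 844 + t)
x = -793742 (x = -795156 + 1414 = -793742)
1/(((E(-709) - 2879940) - 1731157) + x) = 1/((((844 - 709) - 2879940) - 1731157) - 793742) = 1/(((135 - 2879940) - 1731157) - 793742) = 1/((-2879805 - 1731157) - 793742) = 1/(-4610962 - 793742) = 1/(-5404704) = -1/5404704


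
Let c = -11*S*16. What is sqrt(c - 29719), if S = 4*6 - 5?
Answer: I*sqrt(33063) ≈ 181.83*I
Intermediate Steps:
S = 19 (S = 24 - 5 = 19)
c = -3344 (c = -11*19*16 = -209*16 = -3344)
sqrt(c - 29719) = sqrt(-3344 - 29719) = sqrt(-33063) = I*sqrt(33063)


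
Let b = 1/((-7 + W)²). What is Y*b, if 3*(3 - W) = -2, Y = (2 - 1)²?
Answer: 9/100 ≈ 0.090000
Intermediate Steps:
Y = 1 (Y = 1² = 1)
W = 11/3 (W = 3 - ⅓*(-2) = 3 + ⅔ = 11/3 ≈ 3.6667)
b = 9/100 (b = 1/((-7 + 11/3)²) = 1/((-10/3)²) = 1/(100/9) = 9/100 ≈ 0.090000)
Y*b = 1*(9/100) = 9/100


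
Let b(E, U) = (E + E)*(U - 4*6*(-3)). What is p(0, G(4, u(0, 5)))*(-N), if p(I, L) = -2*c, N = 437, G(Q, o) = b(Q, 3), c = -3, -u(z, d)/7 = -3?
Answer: -2622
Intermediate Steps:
b(E, U) = 2*E*(72 + U) (b(E, U) = (2*E)*(U - 24*(-3)) = (2*E)*(U + 72) = (2*E)*(72 + U) = 2*E*(72 + U))
u(z, d) = 21 (u(z, d) = -7*(-3) = 21)
G(Q, o) = 150*Q (G(Q, o) = 2*Q*(72 + 3) = 2*Q*75 = 150*Q)
p(I, L) = 6 (p(I, L) = -2*(-3) = 6)
p(0, G(4, u(0, 5)))*(-N) = 6*(-1*437) = 6*(-437) = -2622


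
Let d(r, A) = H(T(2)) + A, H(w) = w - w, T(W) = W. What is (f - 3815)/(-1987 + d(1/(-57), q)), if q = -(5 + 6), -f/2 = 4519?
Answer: 12853/1998 ≈ 6.4329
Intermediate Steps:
f = -9038 (f = -2*4519 = -9038)
H(w) = 0
q = -11 (q = -1*11 = -11)
d(r, A) = A (d(r, A) = 0 + A = A)
(f - 3815)/(-1987 + d(1/(-57), q)) = (-9038 - 3815)/(-1987 - 11) = -12853/(-1998) = -12853*(-1/1998) = 12853/1998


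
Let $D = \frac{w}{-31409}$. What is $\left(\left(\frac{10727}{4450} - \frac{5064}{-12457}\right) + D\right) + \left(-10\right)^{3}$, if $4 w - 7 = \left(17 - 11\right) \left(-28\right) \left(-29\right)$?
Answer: $- \frac{496079504563039}{497461575100} \approx -997.22$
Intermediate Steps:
$w = \frac{4879}{4}$ ($w = \frac{7}{4} + \frac{\left(17 - 11\right) \left(-28\right) \left(-29\right)}{4} = \frac{7}{4} + \frac{6 \left(-28\right) \left(-29\right)}{4} = \frac{7}{4} + \frac{\left(-168\right) \left(-29\right)}{4} = \frac{7}{4} + \frac{1}{4} \cdot 4872 = \frac{7}{4} + 1218 = \frac{4879}{4} \approx 1219.8$)
$D = - \frac{697}{17948}$ ($D = \frac{4879}{4 \left(-31409\right)} = \frac{4879}{4} \left(- \frac{1}{31409}\right) = - \frac{697}{17948} \approx -0.038834$)
$\left(\left(\frac{10727}{4450} - \frac{5064}{-12457}\right) + D\right) + \left(-10\right)^{3} = \left(\left(\frac{10727}{4450} - \frac{5064}{-12457}\right) - \frac{697}{17948}\right) + \left(-10\right)^{3} = \left(\left(10727 \cdot \frac{1}{4450} - - \frac{5064}{12457}\right) - \frac{697}{17948}\right) - 1000 = \left(\left(\frac{10727}{4450} + \frac{5064}{12457}\right) - \frac{697}{17948}\right) - 1000 = \left(\frac{156161039}{55433650} - \frac{697}{17948}\right) - 1000 = \frac{1382070536961}{497461575100} - 1000 = - \frac{496079504563039}{497461575100}$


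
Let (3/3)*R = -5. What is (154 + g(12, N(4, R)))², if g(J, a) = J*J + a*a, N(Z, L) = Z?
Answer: 98596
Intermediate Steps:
R = -5
g(J, a) = J² + a²
(154 + g(12, N(4, R)))² = (154 + (12² + 4²))² = (154 + (144 + 16))² = (154 + 160)² = 314² = 98596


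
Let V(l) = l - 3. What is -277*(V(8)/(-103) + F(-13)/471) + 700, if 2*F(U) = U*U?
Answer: 64401131/97026 ≈ 663.75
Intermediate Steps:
F(U) = U**2/2 (F(U) = (U*U)/2 = U**2/2)
V(l) = -3 + l
-277*(V(8)/(-103) + F(-13)/471) + 700 = -277*((-3 + 8)/(-103) + ((1/2)*(-13)**2)/471) + 700 = -277*(5*(-1/103) + ((1/2)*169)*(1/471)) + 700 = -277*(-5/103 + (169/2)*(1/471)) + 700 = -277*(-5/103 + 169/942) + 700 = -277*12697/97026 + 700 = -3517069/97026 + 700 = 64401131/97026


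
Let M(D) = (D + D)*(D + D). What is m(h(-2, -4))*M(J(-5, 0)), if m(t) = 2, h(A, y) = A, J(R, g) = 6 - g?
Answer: 288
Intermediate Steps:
M(D) = 4*D**2 (M(D) = (2*D)*(2*D) = 4*D**2)
m(h(-2, -4))*M(J(-5, 0)) = 2*(4*(6 - 1*0)**2) = 2*(4*(6 + 0)**2) = 2*(4*6**2) = 2*(4*36) = 2*144 = 288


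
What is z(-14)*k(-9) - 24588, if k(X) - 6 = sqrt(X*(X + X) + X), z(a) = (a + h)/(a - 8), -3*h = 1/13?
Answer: -3515537/143 + 547*sqrt(17)/286 ≈ -24576.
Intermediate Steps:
h = -1/39 (h = -1/3/13 = -1/3*1/13 = -1/39 ≈ -0.025641)
z(a) = (-1/39 + a)/(-8 + a) (z(a) = (a - 1/39)/(a - 8) = (-1/39 + a)/(-8 + a))
k(X) = 6 + sqrt(X + 2*X**2) (k(X) = 6 + sqrt(X*(X + X) + X) = 6 + sqrt(X*(2*X) + X) = 6 + sqrt(2*X**2 + X) = 6 + sqrt(X + 2*X**2))
z(-14)*k(-9) - 24588 = ((-1/39 - 14)/(-8 - 14))*(6 + sqrt(-9*(1 + 2*(-9)))) - 24588 = (-547/39/(-22))*(6 + sqrt(-9*(1 - 18))) - 24588 = (-1/22*(-547/39))*(6 + sqrt(-9*(-17))) - 24588 = 547*(6 + sqrt(153))/858 - 24588 = 547*(6 + 3*sqrt(17))/858 - 24588 = (547/143 + 547*sqrt(17)/286) - 24588 = -3515537/143 + 547*sqrt(17)/286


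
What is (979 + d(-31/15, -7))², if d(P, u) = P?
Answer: 214739716/225 ≈ 9.5440e+5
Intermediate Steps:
(979 + d(-31/15, -7))² = (979 - 31/15)² = (14654/15)² = 214739716/225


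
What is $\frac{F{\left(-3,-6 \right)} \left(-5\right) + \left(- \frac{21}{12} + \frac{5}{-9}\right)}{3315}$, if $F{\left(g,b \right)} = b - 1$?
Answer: $\frac{1177}{119340} \approx 0.0098626$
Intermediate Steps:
$F{\left(g,b \right)} = -1 + b$
$\frac{F{\left(-3,-6 \right)} \left(-5\right) + \left(- \frac{21}{12} + \frac{5}{-9}\right)}{3315} = \frac{\left(-1 - 6\right) \left(-5\right) + \left(- \frac{21}{12} + \frac{5}{-9}\right)}{3315} = \left(\left(-7\right) \left(-5\right) + \left(\left(-21\right) \frac{1}{12} + 5 \left(- \frac{1}{9}\right)\right)\right) \frac{1}{3315} = \left(35 - \frac{83}{36}\right) \frac{1}{3315} = \frac{1177}{36} \cdot \frac{1}{3315} = \frac{1177}{119340}$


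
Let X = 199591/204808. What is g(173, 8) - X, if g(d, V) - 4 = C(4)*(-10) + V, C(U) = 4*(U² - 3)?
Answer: -104242055/204808 ≈ -508.97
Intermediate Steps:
X = 199591/204808 (X = 199591*(1/204808) = 199591/204808 ≈ 0.97453)
C(U) = -12 + 4*U² (C(U) = 4*(-3 + U²) = -12 + 4*U²)
g(d, V) = -516 + V (g(d, V) = 4 + ((-12 + 4*4²)*(-10) + V) = 4 + ((-12 + 4*16)*(-10) + V) = 4 + ((-12 + 64)*(-10) + V) = 4 + (52*(-10) + V) = 4 + (-520 + V) = -516 + V)
g(173, 8) - X = (-516 + 8) - 1*199591/204808 = -508 - 199591/204808 = -104242055/204808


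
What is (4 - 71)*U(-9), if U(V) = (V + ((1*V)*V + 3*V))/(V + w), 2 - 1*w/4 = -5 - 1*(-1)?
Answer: -201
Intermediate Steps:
w = 24 (w = 8 - 4*(-5 - 1*(-1)) = 8 - 4*(-5 + 1) = 8 - 4*(-4) = 8 + 16 = 24)
U(V) = (V**2 + 4*V)/(24 + V) (U(V) = (V + ((1*V)*V + 3*V))/(V + 24) = (V + (V*V + 3*V))/(24 + V) = (V + (V**2 + 3*V))/(24 + V) = (V**2 + 4*V)/(24 + V))
(4 - 71)*U(-9) = (4 - 71)*(-9*(4 - 9)/(24 - 9)) = -(-603)*(-5)/15 = -67*3 = -201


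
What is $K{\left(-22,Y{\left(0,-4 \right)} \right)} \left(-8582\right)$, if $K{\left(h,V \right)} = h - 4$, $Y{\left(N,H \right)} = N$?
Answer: $223132$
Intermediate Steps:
$K{\left(h,V \right)} = -4 + h$
$K{\left(-22,Y{\left(0,-4 \right)} \right)} \left(-8582\right) = \left(-4 - 22\right) \left(-8582\right) = \left(-26\right) \left(-8582\right) = 223132$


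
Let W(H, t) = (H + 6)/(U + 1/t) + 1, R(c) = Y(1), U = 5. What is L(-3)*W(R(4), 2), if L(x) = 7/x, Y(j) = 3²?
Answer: -287/33 ≈ -8.6970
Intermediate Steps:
Y(j) = 9
R(c) = 9
W(H, t) = 1 + (6 + H)/(5 + 1/t) (W(H, t) = (H + 6)/(5 + 1/t) + 1 = (6 + H)/(5 + 1/t) + 1 = 1 + (6 + H)/(5 + 1/t))
L(-3)*W(R(4), 2) = (7/(-3))*((1 + 11*2 + 9*2)/(1 + 5*2)) = (7*(-⅓))*((1 + 22 + 18)/(1 + 10)) = -7*41/(3*11) = -7*41/33 = -7/3*41/11 = -287/33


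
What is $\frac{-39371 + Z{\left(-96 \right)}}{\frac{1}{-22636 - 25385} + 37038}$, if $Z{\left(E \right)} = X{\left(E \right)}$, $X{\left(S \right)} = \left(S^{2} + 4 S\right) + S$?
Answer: $- \frac{1471123335}{1778601797} \approx -0.82712$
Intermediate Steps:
$X{\left(S \right)} = S^{2} + 5 S$
$Z{\left(E \right)} = E \left(5 + E\right)$
$\frac{-39371 + Z{\left(-96 \right)}}{\frac{1}{-22636 - 25385} + 37038} = \frac{-39371 - 96 \left(5 - 96\right)}{\frac{1}{-22636 - 25385} + 37038} = \frac{-39371 - -8736}{\frac{1}{-48021} + 37038} = \frac{-39371 + 8736}{- \frac{1}{48021} + 37038} = - \frac{30635}{\frac{1778601797}{48021}} = \left(-30635\right) \frac{48021}{1778601797} = - \frac{1471123335}{1778601797}$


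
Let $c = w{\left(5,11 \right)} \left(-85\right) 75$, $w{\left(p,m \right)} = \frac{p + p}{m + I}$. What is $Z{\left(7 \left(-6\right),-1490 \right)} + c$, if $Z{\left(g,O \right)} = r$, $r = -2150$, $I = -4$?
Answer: $- \frac{78800}{7} \approx -11257.0$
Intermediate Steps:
$w{\left(p,m \right)} = \frac{2 p}{-4 + m}$ ($w{\left(p,m \right)} = \frac{p + p}{m - 4} = \frac{2 p}{-4 + m}$)
$Z{\left(g,O \right)} = -2150$
$c = - \frac{63750}{7}$ ($c = 2 \cdot 5 \frac{1}{-4 + 11} \left(-85\right) 75 = 2 \cdot 5 \cdot \frac{1}{7} \left(-85\right) 75 = \frac{10}{7} \left(-85\right) 75 = \left(- \frac{850}{7}\right) 75 = - \frac{63750}{7} \approx -9107.1$)
$Z{\left(7 \left(-6\right),-1490 \right)} + c = -2150 - \frac{63750}{7} = - \frac{78800}{7}$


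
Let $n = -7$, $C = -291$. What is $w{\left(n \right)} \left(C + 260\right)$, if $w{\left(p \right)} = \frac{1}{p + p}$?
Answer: $\frac{31}{14} \approx 2.2143$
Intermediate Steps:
$w{\left(p \right)} = \frac{1}{2 p}$
$w{\left(n \right)} \left(C + 260\right) = \frac{1}{2 \left(-7\right)} \left(-291 + 260\right) = \frac{1}{2} \left(- \frac{1}{7}\right) \left(-31\right) = \left(- \frac{1}{14}\right) \left(-31\right) = \frac{31}{14}$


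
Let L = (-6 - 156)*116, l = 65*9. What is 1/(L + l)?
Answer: -1/18207 ≈ -5.4924e-5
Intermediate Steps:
l = 585
L = -18792 (L = -162*116 = -18792)
1/(L + l) = 1/(-18792 + 585) = 1/(-18207) = -1/18207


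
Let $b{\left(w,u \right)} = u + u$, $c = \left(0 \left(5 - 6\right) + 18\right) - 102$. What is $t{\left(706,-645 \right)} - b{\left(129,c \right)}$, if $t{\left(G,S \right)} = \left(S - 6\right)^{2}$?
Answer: $423969$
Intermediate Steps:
$c = -84$ ($c = \left(0 \left(-1\right) + 18\right) - 102 = \left(0 + 18\right) - 102 = 18 - 102 = -84$)
$b{\left(w,u \right)} = 2 u$
$t{\left(G,S \right)} = \left(-6 + S\right)^{2}$
$t{\left(706,-645 \right)} - b{\left(129,c \right)} = \left(-6 - 645\right)^{2} - 2 \left(-84\right) = \left(-651\right)^{2} - -168 = 423801 + 168 = 423969$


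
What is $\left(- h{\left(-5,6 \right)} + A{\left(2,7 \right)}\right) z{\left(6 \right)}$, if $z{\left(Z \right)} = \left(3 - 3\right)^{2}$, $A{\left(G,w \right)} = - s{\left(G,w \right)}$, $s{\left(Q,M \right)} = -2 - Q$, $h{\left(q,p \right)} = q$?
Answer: $0$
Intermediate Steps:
$A{\left(G,w \right)} = 2 + G$ ($A{\left(G,w \right)} = - (-2 - G) = 2 + G$)
$z{\left(Z \right)} = 0$ ($z{\left(Z \right)} = 0^{2} = 0$)
$\left(- h{\left(-5,6 \right)} + A{\left(2,7 \right)}\right) z{\left(6 \right)} = \left(\left(-1\right) \left(-5\right) + \left(2 + 2\right)\right) 0 = \left(5 + 4\right) 0 = 9 \cdot 0 = 0$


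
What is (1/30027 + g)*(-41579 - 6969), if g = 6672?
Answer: -9726113359460/30027 ≈ -3.2391e+8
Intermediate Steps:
(1/30027 + g)*(-41579 - 6969) = (1/30027 + 6672)*(-41579 - 6969) = (1/30027 + 6672)*(-48548) = (200340145/30027)*(-48548) = -9726113359460/30027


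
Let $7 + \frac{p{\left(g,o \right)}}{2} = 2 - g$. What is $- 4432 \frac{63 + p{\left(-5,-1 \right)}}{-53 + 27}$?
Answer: $\frac{139608}{13} \approx 10739.0$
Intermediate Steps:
$p{\left(g,o \right)} = -10 - 2 g$ ($p{\left(g,o \right)} = -14 + 2 \left(2 - g\right) = -14 - \left(-4 + 2 g\right) = -10 - 2 g$)
$- 4432 \frac{63 + p{\left(-5,-1 \right)}}{-53 + 27} = - 4432 \frac{63 - 0}{-53 + 27} = - 4432 \frac{63 + \left(-10 + 10\right)}{-26} = - 4432 \left(63 + 0\right) \left(- \frac{1}{26}\right) = - 4432 \cdot 63 \left(- \frac{1}{26}\right) = \left(-4432\right) \left(- \frac{63}{26}\right) = \frac{139608}{13}$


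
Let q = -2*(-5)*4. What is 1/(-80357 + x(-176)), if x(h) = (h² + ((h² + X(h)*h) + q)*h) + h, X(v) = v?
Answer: -1/10960149 ≈ -9.1240e-8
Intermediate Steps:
q = 40 (q = 10*4 = 40)
x(h) = h + h² + h*(40 + 2*h²) (x(h) = (h² + ((h² + h*h) + 40)*h) + h = (h² + ((h² + h²) + 40)*h) + h = (h² + (2*h² + 40)*h) + h = (h² + (40 + 2*h²)*h) + h = (h² + h*(40 + 2*h²)) + h = h + h² + h*(40 + 2*h²))
1/(-80357 + x(-176)) = 1/(-80357 - 176*(41 - 176 + 2*(-176)²)) = 1/(-80357 - 176*(41 - 176 + 2*30976)) = 1/(-80357 - 176*(41 - 176 + 61952)) = 1/(-80357 - 176*61817) = 1/(-80357 - 10879792) = 1/(-10960149) = -1/10960149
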